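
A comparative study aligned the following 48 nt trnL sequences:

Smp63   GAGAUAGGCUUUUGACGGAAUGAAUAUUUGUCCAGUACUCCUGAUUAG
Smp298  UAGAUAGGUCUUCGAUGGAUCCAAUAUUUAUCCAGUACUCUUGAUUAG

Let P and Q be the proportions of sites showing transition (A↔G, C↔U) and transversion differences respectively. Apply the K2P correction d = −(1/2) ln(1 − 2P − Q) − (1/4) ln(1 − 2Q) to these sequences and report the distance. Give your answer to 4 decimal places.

Differing sites — 1:G/U (Tv); 9:C/U (Ti); 10:U/C (Ti); 13:U/C (Ti); 16:C/U (Ti); 20:A/U (Tv); 21:U/C (Ti); 22:G/C (Tv); 30:G/A (Ti); 41:C/U (Ti).
Of the 10 differences, 7 transitions and 3 transversions over 48 sites: P = 7/48 = 0.145833, Q = 3/48 = 0.062500.
d = −0.5·ln(0.645834) − 0.25·ln(0.875000) = −0.5·(-0.437213) − 0.25·(-0.133531) = 0.2520.

0.2520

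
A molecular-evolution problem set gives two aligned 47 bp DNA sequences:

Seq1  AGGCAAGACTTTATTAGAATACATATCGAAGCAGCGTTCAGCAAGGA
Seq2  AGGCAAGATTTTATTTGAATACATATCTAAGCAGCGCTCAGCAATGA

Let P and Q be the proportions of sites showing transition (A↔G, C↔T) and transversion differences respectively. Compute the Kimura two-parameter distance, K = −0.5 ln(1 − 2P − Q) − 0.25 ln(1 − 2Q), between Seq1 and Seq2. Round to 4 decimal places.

0.1148

Differing sites — 9:C/T (Ti); 16:A/T (Tv); 28:G/T (Tv); 37:T/C (Ti); 45:G/T (Tv).
Of the 5 differences, 2 transitions and 3 transversions over 47 sites: P = 2/47 = 0.042553, Q = 3/47 = 0.063830.
d = −0.5·ln(0.851064) − 0.25·ln(0.872340) = −0.5·(-0.161268) − 0.25·(-0.136576) = 0.1148.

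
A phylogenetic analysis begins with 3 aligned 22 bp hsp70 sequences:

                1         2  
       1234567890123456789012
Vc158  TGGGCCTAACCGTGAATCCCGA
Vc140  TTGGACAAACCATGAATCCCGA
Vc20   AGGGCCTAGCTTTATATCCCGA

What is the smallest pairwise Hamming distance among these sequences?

4

Pairwise Hamming distances:
  Vc158 vs Vc140: 4
  Vc158 vs Vc20: 6
  Vc140 vs Vc20: 9
The smallest is 4, between Vc158 and Vc140.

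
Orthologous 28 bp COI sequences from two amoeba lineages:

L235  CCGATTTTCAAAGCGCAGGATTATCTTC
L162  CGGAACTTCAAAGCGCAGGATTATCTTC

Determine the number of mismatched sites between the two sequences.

Mismatches occur at site 2 (C→G), site 5 (T→A), site 6 (T→C).
That gives 3 mismatches out of 28 aligned sites, so the Hamming distance is 3.

3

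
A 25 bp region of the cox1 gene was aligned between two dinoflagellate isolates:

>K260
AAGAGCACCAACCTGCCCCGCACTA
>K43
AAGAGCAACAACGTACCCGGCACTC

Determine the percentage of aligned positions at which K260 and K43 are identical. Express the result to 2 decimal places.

Differing sites — 8:C/A; 13:C/G; 15:G/A; 19:C/G; 25:A/C.
20 of the 25 sites match, so the percent identity is 20/25 × 100 = 80.00%.

80.00%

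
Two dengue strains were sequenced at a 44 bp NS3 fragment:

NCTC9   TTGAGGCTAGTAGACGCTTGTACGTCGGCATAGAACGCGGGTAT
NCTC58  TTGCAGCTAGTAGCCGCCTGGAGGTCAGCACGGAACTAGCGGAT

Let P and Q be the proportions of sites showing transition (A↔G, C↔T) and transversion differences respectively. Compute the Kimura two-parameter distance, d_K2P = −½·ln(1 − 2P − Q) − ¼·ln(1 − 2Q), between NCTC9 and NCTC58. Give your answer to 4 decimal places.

The sequences differ at positions 4 (A/C, transversion), 5 (G/A, transition), 14 (A/C, transversion), 18 (T/C, transition), 21 (T/G, transversion), 23 (C/G, transversion), 27 (G/A, transition), 31 (T/C, transition), 32 (A/G, transition), 37 (G/T, transversion), 38 (C/A, transversion), 40 (G/C, transversion), 42 (T/G, transversion).
Of the 13 differences, 5 transitions and 8 transversions over 44 sites: P = 5/44 = 0.113636, Q = 8/44 = 0.181818.
d = −0.5·ln(0.590910) − 0.25·ln(0.636364) = −0.5·(-0.526092) − 0.25·(-0.451985) = 0.3760.

0.3760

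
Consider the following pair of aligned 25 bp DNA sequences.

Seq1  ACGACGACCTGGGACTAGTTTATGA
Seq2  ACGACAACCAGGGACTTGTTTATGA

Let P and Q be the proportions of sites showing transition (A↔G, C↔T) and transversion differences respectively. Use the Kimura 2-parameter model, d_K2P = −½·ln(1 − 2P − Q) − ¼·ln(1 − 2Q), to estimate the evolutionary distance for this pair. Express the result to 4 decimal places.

0.1308

The sequences differ at positions 6 (G/A, transition), 10 (T/A, transversion), 17 (A/T, transversion).
Of the 3 differences, 1 transition and 2 transversions over 25 sites: P = 1/25 = 0.040000, Q = 2/25 = 0.080000.
d = −0.5·ln(0.840000) − 0.25·ln(0.840000) = −0.5·(-0.174353) − 0.25·(-0.174353) = 0.1308.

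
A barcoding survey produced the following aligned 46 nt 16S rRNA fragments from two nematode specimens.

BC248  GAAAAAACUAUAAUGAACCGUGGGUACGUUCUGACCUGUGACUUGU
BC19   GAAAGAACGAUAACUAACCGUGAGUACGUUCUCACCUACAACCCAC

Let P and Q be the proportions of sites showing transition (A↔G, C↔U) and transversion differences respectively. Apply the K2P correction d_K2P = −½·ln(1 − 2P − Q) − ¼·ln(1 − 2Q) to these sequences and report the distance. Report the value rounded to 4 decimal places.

0.3815

Mismatches occur at site 5 (A/G, transition), site 9 (U/G, transversion), site 14 (U/C, transition), site 15 (G/U, transversion), site 23 (G/A, transition), site 33 (G/C, transversion), site 38 (G/A, transition), site 39 (U/C, transition), site 40 (G/A, transition), site 43 (U/C, transition), site 44 (U/C, transition), site 45 (G/A, transition), site 46 (U/C, transition).
Of the 13 differences, 10 transitions and 3 transversions over 46 sites: P = 10/46 = 0.217391, Q = 3/46 = 0.065217.
d = −0.5·ln(0.500001) − 0.25·ln(0.869566) = −0.5·(-0.693145) − 0.25·(-0.139761) = 0.3815.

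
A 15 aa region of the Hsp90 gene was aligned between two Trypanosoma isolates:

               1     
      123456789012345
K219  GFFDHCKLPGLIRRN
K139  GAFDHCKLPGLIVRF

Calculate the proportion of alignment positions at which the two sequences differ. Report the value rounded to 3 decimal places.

Mismatches occur at site 2 (F/A), site 13 (R/V), site 15 (N/F).
There are 3 differences over 15 sites, so p = 3/15 = 0.200.

0.200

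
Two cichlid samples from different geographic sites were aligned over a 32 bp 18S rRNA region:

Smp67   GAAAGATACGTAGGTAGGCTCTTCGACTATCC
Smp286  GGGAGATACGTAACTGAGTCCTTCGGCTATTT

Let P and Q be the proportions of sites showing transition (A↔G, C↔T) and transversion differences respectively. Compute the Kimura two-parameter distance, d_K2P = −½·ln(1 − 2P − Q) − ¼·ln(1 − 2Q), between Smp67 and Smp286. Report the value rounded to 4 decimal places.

Mismatches occur at site 2 (A→G, transition), site 3 (A→G, transition), site 13 (G→A, transition), site 14 (G→C, transversion), site 16 (A→G, transition), site 17 (G→A, transition), site 19 (C→T, transition), site 20 (T→C, transition), site 26 (A→G, transition), site 31 (C→T, transition), site 32 (C→T, transition).
Of the 11 differences, 10 transitions and 1 transversion over 32 sites: P = 10/32 = 0.312500, Q = 1/32 = 0.031250.
d = −0.5·ln(0.343750) − 0.25·ln(0.937500) = −0.5·(-1.067841) − 0.25·(-0.064539) = 0.5501.

0.5501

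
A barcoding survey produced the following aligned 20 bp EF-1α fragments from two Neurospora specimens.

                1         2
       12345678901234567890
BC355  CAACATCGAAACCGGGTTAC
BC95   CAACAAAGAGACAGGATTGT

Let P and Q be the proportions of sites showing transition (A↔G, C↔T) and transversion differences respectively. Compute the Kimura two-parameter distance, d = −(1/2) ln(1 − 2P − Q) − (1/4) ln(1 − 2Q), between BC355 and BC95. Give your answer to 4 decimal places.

0.4884

Mismatches occur at site 6 (T↔A, transversion), site 7 (C↔A, transversion), site 10 (A↔G, transition), site 13 (C↔A, transversion), site 16 (G↔A, transition), site 19 (A↔G, transition), site 20 (C↔T, transition).
Of the 7 differences, 4 transitions and 3 transversions over 20 sites: P = 4/20 = 0.200000, Q = 3/20 = 0.150000.
d = −0.5·ln(0.450000) − 0.25·ln(0.700000) = −0.5·(-0.798508) − 0.25·(-0.356675) = 0.4884.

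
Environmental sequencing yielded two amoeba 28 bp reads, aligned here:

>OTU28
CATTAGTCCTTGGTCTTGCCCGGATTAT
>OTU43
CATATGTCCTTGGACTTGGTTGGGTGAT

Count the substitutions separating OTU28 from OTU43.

8

Differing sites — 4:T/A; 5:A/T; 14:T/A; 19:C/G; 20:C/T; 21:C/T; 24:A/G; 26:T/G.
That gives 8 mismatches out of 28 aligned sites, so the Hamming distance is 8.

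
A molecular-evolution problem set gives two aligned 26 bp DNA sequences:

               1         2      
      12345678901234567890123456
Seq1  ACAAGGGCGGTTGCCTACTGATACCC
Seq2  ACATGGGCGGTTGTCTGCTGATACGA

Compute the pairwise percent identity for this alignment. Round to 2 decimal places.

Differing sites — 4:A/T; 14:C/T; 17:A/G; 25:C/G; 26:C/A.
21 of the 26 sites match, so the percent identity is 21/26 × 100 = 80.77%.

80.77%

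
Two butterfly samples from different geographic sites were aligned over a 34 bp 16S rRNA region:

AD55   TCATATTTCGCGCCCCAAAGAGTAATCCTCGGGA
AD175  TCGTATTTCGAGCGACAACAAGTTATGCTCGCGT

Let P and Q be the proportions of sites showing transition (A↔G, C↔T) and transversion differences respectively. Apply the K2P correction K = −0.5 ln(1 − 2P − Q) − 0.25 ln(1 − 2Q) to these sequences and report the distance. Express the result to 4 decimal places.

Differing sites — 3:A/G (Ti); 11:C/A (Tv); 14:C/G (Tv); 15:C/A (Tv); 19:A/C (Tv); 20:G/A (Ti); 24:A/T (Tv); 27:C/G (Tv); 32:G/C (Tv); 34:A/T (Tv).
Of the 10 differences, 2 transitions and 8 transversions over 34 sites: P = 2/34 = 0.058824, Q = 8/34 = 0.235294.
d = −0.5·ln(0.647058) − 0.25·ln(0.529412) = −0.5·(-0.435319) − 0.25·(-0.635988) = 0.3767.

0.3767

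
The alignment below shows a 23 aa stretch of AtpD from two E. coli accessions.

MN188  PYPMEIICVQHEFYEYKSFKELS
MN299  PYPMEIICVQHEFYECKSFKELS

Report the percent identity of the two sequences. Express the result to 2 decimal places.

The sequences differ at position 16 (Y/C).
22 of the 23 sites match, so the percent identity is 22/23 × 100 = 95.65%.

95.65%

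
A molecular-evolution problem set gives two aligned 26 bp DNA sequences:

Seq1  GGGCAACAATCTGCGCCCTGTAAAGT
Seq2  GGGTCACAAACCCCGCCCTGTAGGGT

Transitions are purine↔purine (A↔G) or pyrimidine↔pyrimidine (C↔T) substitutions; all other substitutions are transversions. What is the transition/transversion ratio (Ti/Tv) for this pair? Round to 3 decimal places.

Mismatches occur at site 4 (C↔T, transition), site 5 (A↔C, transversion), site 10 (T↔A, transversion), site 12 (T↔C, transition), site 13 (G↔C, transversion), site 23 (A↔G, transition), site 24 (A↔G, transition).
Of the 7 differences, 4 transitions and 3 transversions, so Ti/Tv = 4/3 = 1.333.

1.333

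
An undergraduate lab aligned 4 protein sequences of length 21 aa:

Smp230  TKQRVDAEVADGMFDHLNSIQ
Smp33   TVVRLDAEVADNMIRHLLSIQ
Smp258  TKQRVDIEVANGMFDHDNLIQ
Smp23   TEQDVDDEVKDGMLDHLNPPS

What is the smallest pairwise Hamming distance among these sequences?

4

Pairwise Hamming distances:
  Smp230 vs Smp33: 7
  Smp230 vs Smp258: 4
  Smp230 vs Smp23: 8
  Smp33 vs Smp258: 11
  Smp33 vs Smp23: 13
  Smp258 vs Smp23: 10
The smallest is 4, between Smp230 and Smp258.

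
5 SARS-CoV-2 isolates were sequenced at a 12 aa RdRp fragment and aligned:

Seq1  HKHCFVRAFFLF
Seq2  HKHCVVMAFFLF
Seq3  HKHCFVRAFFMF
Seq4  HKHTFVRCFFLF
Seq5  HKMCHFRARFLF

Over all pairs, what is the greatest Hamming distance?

6

Pairwise Hamming distances:
  Seq1 vs Seq2: 2
  Seq1 vs Seq3: 1
  Seq1 vs Seq4: 2
  Seq1 vs Seq5: 4
  Seq2 vs Seq3: 3
  Seq2 vs Seq4: 4
  Seq2 vs Seq5: 5
  Seq3 vs Seq4: 3
  Seq3 vs Seq5: 5
  Seq4 vs Seq5: 6
The largest is 6, between Seq4 and Seq5.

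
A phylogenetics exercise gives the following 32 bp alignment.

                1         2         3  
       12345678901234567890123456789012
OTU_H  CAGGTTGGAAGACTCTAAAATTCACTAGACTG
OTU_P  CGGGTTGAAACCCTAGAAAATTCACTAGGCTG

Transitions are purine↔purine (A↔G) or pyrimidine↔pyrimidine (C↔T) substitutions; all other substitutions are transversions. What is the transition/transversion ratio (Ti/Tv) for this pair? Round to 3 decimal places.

Differing sites — 2:A/G (Ti); 8:G/A (Ti); 11:G/C (Tv); 12:A/C (Tv); 15:C/A (Tv); 16:T/G (Tv); 29:A/G (Ti).
Of the 7 differences, 3 transitions and 4 transversions, so Ti/Tv = 3/4 = 0.750.

0.750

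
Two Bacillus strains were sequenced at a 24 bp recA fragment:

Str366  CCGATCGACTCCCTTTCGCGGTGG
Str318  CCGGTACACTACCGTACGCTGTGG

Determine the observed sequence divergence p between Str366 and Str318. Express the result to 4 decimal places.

0.2917

Differing sites — 4:A/G; 6:C/A; 7:G/C; 11:C/A; 14:T/G; 16:T/A; 20:G/T.
There are 7 differences over 24 sites, so p = 7/24 = 0.2917.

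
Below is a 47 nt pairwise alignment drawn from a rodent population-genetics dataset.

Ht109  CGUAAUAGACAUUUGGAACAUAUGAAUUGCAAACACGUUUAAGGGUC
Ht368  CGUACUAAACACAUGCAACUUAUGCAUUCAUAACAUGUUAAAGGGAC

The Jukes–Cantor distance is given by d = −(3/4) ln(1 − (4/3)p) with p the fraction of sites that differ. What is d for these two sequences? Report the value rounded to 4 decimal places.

Mismatches occur at site 5 (A/C), site 8 (G/A), site 12 (U/C), site 13 (U/A), site 16 (G/C), site 20 (A/U), site 25 (A/C), site 29 (G/C), site 30 (C/A), site 31 (A/U), site 36 (C/U), site 40 (U/A), site 46 (U/A).
p = 13/47 = 0.276596.
d = −0.75 · ln(1 − (4/3)·0.276596) = −0.75 · ln(0.631205) = −0.75 · (-0.460125) = 0.3451.

0.3451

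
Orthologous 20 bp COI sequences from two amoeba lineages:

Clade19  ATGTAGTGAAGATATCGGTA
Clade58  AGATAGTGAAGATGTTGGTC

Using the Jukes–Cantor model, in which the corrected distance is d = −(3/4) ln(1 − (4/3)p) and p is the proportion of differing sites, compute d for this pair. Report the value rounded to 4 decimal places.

0.3041

Differing sites — 2:T/G; 3:G/A; 14:A/G; 16:C/T; 20:A/C.
p = 5/20 = 0.250000.
d = −0.75 · ln(1 − (4/3)·0.250000) = −0.75 · ln(0.666667) = −0.75 · (-0.405465) = 0.3041.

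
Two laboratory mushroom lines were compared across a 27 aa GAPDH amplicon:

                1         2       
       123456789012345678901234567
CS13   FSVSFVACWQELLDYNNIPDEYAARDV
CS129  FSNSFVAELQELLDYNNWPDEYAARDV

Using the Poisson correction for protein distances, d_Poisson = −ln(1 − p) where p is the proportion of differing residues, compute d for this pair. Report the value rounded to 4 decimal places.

0.1603

Mismatches occur at site 3 (V→N), site 8 (C→E), site 9 (W→L), site 18 (I→W).
p = 4/27 = 0.148148.
d = −ln(1 − 0.148148) = −ln(0.851852) = 0.1603.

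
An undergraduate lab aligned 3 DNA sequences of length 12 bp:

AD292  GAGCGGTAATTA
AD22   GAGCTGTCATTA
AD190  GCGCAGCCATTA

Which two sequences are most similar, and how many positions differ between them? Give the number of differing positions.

Pairwise Hamming distances:
  AD292 vs AD22: 2
  AD292 vs AD190: 4
  AD22 vs AD190: 3
The smallest is 2, between AD292 and AD22.

2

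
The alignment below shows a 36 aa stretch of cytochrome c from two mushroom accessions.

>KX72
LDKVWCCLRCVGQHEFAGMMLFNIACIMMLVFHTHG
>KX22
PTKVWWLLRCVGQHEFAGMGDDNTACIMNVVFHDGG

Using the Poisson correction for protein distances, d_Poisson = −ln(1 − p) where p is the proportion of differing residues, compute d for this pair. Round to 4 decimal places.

0.4055

Differing sites — 1:L/P; 2:D/T; 6:C/W; 7:C/L; 20:M/G; 21:L/D; 22:F/D; 24:I/T; 29:M/N; 30:L/V; 34:T/D; 35:H/G.
p = 12/36 = 0.333333.
d = −ln(1 − 0.333333) = −ln(0.666667) = 0.4055.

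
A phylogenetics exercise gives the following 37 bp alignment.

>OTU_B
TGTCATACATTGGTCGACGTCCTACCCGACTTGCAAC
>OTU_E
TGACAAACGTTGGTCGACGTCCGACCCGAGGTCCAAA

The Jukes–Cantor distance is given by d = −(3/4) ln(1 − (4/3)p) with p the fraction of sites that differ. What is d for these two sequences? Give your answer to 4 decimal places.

Mismatches occur at site 3 (T↔A), site 6 (T↔A), site 9 (A↔G), site 23 (T↔G), site 30 (C↔G), site 31 (T↔G), site 33 (G↔C), site 37 (C↔A).
p = 8/37 = 0.216216.
d = −0.75 · ln(1 − (4/3)·0.216216) = −0.75 · ln(0.711712) = −0.75 · (-0.340082) = 0.2551.

0.2551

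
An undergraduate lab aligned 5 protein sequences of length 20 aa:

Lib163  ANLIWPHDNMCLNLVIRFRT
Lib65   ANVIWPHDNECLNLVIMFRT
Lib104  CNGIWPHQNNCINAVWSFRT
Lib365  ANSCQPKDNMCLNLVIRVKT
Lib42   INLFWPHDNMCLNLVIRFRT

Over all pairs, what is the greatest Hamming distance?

Pairwise Hamming distances:
  Lib163 vs Lib65: 3
  Lib163 vs Lib104: 8
  Lib163 vs Lib365: 6
  Lib163 vs Lib42: 2
  Lib65 vs Lib104: 8
  Lib65 vs Lib365: 8
  Lib65 vs Lib42: 5
  Lib104 vs Lib365: 13
  Lib104 vs Lib42: 9
  Lib365 vs Lib42: 7
The largest is 13, between Lib104 and Lib365.

13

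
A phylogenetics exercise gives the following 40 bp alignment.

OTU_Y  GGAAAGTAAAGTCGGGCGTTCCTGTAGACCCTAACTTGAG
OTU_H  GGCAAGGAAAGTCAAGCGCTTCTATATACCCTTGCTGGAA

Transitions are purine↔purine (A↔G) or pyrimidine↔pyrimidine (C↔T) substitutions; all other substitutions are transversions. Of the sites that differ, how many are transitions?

Differing sites — 3:A/C (Tv); 7:T/G (Tv); 14:G/A (Ti); 15:G/A (Ti); 19:T/C (Ti); 21:C/T (Ti); 24:G/A (Ti); 27:G/T (Tv); 33:A/T (Tv); 34:A/G (Ti); 37:T/G (Tv); 40:G/A (Ti).
Of the 12 differences, 7 transitions and 5 transversions, so the answer is 7.

7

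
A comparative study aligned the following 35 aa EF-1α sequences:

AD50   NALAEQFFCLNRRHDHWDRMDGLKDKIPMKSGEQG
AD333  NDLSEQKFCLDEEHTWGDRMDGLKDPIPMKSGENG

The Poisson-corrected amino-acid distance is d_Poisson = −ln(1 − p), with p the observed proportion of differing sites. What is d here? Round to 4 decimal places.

Differing sites — 2:A/D; 4:A/S; 7:F/K; 11:N/D; 12:R/E; 13:R/E; 15:D/T; 16:H/W; 17:W/G; 26:K/P; 34:Q/N.
p = 11/35 = 0.314286.
d = −ln(1 − 0.314286) = −ln(0.685714) = 0.3773.

0.3773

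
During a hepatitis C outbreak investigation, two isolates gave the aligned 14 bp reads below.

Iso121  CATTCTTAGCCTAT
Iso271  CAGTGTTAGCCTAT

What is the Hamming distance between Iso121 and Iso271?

Differing sites — 3:T/G; 5:C/G.
That gives 2 mismatches out of 14 aligned sites, so the Hamming distance is 2.

2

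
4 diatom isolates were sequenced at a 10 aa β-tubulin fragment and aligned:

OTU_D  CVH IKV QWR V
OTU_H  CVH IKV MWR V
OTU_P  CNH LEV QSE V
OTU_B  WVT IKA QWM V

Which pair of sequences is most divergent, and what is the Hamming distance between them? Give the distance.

8

Pairwise Hamming distances:
  OTU_D vs OTU_H: 1
  OTU_D vs OTU_P: 5
  OTU_D vs OTU_B: 4
  OTU_H vs OTU_P: 6
  OTU_H vs OTU_B: 5
  OTU_P vs OTU_B: 8
The largest is 8, between OTU_P and OTU_B.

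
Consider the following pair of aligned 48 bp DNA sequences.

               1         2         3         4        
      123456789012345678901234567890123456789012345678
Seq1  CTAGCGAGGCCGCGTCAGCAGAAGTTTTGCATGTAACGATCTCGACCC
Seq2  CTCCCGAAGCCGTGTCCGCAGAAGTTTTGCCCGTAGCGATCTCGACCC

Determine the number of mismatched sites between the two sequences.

8

Differing sites — 3:A/C; 4:G/C; 8:G/A; 13:C/T; 17:A/C; 31:A/C; 32:T/C; 36:A/G.
That gives 8 mismatches out of 48 aligned sites, so the Hamming distance is 8.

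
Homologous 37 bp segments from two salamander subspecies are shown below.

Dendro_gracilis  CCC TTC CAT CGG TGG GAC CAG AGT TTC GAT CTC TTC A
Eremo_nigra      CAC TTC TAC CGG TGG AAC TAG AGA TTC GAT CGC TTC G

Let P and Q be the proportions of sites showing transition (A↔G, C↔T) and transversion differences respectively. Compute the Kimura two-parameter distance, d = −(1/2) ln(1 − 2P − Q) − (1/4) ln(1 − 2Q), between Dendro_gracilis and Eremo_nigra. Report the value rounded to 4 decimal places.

Mismatches occur at site 2 (C↔A, transversion), site 7 (C↔T, transition), site 9 (T↔C, transition), site 16 (G↔A, transition), site 19 (C↔T, transition), site 24 (T↔A, transversion), site 32 (T↔G, transversion), site 37 (A↔G, transition).
Of the 8 differences, 5 transitions and 3 transversions over 37 sites: P = 5/37 = 0.135135, Q = 3/37 = 0.081081.
d = −0.5·ln(0.648649) − 0.25·ln(0.837838) = −0.5·(-0.432864) − 0.25·(-0.176931) = 0.2607.

0.2607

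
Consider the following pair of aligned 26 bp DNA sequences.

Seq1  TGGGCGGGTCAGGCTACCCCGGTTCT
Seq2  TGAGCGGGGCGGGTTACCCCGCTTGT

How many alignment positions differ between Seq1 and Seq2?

Differing sites — 3:G/A; 9:T/G; 11:A/G; 14:C/T; 22:G/C; 25:C/G.
That gives 6 mismatches out of 26 aligned sites, so the Hamming distance is 6.

6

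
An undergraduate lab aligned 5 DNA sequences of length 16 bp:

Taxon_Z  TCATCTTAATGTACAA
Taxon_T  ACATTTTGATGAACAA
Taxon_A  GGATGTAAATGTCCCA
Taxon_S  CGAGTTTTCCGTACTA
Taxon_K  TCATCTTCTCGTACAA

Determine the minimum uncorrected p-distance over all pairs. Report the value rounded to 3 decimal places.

0.188

Pairwise Hamming distances:
  Taxon_Z vs Taxon_T: 4
  Taxon_Z vs Taxon_A: 6
  Taxon_Z vs Taxon_S: 8
  Taxon_Z vs Taxon_K: 3
  Taxon_T vs Taxon_A: 8
  Taxon_T vs Taxon_S: 8
  Taxon_T vs Taxon_K: 6
  Taxon_A vs Taxon_S: 9
  Taxon_A vs Taxon_K: 9
  Taxon_S vs Taxon_K: 7
The smallest is 3 mismatches, between Taxon_Z and Taxon_K; p = 3/16 = 0.188.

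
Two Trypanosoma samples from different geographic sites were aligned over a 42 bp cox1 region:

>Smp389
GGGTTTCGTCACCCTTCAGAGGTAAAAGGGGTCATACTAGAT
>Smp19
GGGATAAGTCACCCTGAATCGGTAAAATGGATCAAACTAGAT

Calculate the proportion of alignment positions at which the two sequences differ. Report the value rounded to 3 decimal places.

0.238

Differing sites — 4:T/A; 6:T/A; 7:C/A; 16:T/G; 17:C/A; 19:G/T; 20:A/C; 28:G/T; 31:G/A; 35:T/A.
There are 10 differences over 42 sites, so p = 10/42 = 0.238.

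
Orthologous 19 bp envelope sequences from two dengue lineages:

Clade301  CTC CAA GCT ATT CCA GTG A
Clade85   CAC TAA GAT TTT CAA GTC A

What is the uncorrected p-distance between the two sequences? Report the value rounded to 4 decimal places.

The sequences differ at positions 2 (T/A), 4 (C/T), 8 (C/A), 10 (A/T), 14 (C/A), 18 (G/C).
There are 6 differences over 19 sites, so p = 6/19 = 0.3158.

0.3158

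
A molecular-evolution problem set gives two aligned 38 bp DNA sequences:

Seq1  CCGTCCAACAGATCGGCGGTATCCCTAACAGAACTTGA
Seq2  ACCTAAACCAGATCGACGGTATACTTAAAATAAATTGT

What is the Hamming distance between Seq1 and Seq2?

Mismatches occur at site 1 (C→A), site 3 (G→C), site 5 (C→A), site 6 (C→A), site 8 (A→C), site 16 (G→A), site 23 (C→A), site 25 (C→T), site 29 (C→A), site 31 (G→T), site 34 (C→A), site 38 (A→T).
That gives 12 mismatches out of 38 aligned sites, so the Hamming distance is 12.

12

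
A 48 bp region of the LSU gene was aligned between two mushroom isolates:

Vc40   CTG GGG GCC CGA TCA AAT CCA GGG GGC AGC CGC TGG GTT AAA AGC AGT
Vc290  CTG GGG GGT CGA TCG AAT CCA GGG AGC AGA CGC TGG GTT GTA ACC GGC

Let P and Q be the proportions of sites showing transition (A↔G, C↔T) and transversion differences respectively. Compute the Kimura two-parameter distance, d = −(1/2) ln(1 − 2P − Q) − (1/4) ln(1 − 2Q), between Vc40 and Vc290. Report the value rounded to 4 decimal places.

0.2483

Mismatches occur at site 8 (C/G, transversion), site 9 (C/T, transition), site 15 (A/G, transition), site 25 (G/A, transition), site 30 (C/A, transversion), site 40 (A/G, transition), site 41 (A/T, transversion), site 44 (G/C, transversion), site 46 (A/G, transition), site 48 (T/C, transition).
Of the 10 differences, 6 transitions and 4 transversions over 48 sites: P = 6/48 = 0.125000, Q = 4/48 = 0.083333.
d = −0.5·ln(0.666667) − 0.25·ln(0.833334) = −0.5·(-0.405465) − 0.25·(-0.182321) = 0.2483.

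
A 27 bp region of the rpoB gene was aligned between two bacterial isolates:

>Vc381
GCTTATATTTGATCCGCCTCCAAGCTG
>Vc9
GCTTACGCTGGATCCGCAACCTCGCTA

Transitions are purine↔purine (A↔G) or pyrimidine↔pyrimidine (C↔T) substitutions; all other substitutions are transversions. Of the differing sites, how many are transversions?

5

Mismatches occur at site 6 (T/C, transition), site 7 (A/G, transition), site 8 (T/C, transition), site 10 (T/G, transversion), site 18 (C/A, transversion), site 19 (T/A, transversion), site 22 (A/T, transversion), site 23 (A/C, transversion), site 27 (G/A, transition).
Of the 9 differences, 4 transitions and 5 transversions, so the answer is 5.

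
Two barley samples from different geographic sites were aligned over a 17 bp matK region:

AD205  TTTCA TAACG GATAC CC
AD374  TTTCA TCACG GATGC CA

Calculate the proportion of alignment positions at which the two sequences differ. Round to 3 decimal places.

0.176

Mismatches occur at site 7 (A/C), site 14 (A/G), site 17 (C/A).
There are 3 differences over 17 sites, so p = 3/17 = 0.176.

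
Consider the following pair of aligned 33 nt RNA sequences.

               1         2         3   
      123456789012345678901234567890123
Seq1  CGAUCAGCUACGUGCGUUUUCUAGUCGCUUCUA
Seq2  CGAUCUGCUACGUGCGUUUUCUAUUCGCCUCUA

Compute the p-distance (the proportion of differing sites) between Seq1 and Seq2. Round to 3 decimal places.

0.091

The sequences differ at positions 6 (A/U), 24 (G/U), 29 (U/C).
There are 3 differences over 33 sites, so p = 3/33 = 0.091.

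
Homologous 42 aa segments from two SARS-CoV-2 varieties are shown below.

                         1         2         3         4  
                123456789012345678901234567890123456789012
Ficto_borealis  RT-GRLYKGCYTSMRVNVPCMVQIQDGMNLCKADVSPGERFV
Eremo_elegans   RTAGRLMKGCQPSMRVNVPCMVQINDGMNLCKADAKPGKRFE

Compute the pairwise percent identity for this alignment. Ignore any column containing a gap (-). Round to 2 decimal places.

Excluding the 1 gap column leaves 41 comparable sites.
Differing sites — 7:Y/M; 11:Y/Q; 12:T/P; 25:Q/N; 35:V/A; 36:S/K; 39:E/K; 42:V/E.
33 of the 41 comparable sites match, so the percent identity is 33/41 × 100 = 80.49%.

80.49%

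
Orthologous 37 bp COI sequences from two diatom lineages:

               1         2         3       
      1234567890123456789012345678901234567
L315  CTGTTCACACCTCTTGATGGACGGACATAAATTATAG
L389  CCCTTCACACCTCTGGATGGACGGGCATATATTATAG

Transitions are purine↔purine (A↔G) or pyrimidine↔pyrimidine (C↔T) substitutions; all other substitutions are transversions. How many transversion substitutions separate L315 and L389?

3

The sequences differ at positions 2 (T/C, transition), 3 (G/C, transversion), 15 (T/G, transversion), 25 (A/G, transition), 30 (A/T, transversion).
Of the 5 differences, 2 transitions and 3 transversions, so the answer is 3.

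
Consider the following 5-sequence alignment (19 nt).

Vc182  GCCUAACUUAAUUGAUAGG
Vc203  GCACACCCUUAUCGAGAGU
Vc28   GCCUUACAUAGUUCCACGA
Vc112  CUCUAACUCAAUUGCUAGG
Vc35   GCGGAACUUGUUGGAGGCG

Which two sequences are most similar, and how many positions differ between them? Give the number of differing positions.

Pairwise Hamming distances:
  Vc182 vs Vc203: 8
  Vc182 vs Vc28: 8
  Vc182 vs Vc112: 4
  Vc182 vs Vc35: 8
  Vc203 vs Vc28: 13
  Vc203 vs Vc112: 12
  Vc203 vs Vc35: 10
  Vc28 vs Vc112: 10
  Vc28 vs Vc35: 13
  Vc112 vs Vc35: 12
The smallest is 4, between Vc182 and Vc112.

4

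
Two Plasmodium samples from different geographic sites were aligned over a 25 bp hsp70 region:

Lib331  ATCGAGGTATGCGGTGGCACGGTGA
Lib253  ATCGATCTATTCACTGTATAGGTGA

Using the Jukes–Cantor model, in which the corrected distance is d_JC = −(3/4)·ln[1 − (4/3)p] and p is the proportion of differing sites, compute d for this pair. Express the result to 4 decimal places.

Differing sites — 6:G/T; 7:G/C; 11:G/T; 13:G/A; 14:G/C; 17:G/T; 18:C/A; 19:A/T; 20:C/A.
p = 9/25 = 0.360000.
d = −0.75 · ln(1 − (4/3)·0.360000) = −0.75 · ln(0.520000) = −0.75 · (-0.653926) = 0.4904.

0.4904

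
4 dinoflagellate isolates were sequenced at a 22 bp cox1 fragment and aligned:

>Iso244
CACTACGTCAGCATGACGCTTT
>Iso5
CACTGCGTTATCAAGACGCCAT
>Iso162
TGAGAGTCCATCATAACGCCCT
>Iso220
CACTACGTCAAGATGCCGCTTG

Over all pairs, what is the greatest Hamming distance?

Pairwise Hamming distances:
  Iso244 vs Iso5: 6
  Iso244 vs Iso162: 11
  Iso244 vs Iso220: 4
  Iso5 vs Iso162: 12
  Iso5 vs Iso220: 9
  Iso162 vs Iso220: 14
The largest is 14, between Iso162 and Iso220.

14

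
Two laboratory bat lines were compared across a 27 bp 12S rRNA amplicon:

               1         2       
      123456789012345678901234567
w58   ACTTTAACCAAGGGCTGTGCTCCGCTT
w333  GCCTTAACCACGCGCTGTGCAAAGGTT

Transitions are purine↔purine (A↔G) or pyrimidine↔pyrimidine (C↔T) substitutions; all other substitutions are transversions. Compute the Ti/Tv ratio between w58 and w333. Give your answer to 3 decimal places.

0.333

Differing sites — 1:A/G (Ti); 3:T/C (Ti); 11:A/C (Tv); 13:G/C (Tv); 21:T/A (Tv); 22:C/A (Tv); 23:C/A (Tv); 25:C/G (Tv).
Of the 8 differences, 2 transitions and 6 transversions, so Ti/Tv = 2/6 = 0.333.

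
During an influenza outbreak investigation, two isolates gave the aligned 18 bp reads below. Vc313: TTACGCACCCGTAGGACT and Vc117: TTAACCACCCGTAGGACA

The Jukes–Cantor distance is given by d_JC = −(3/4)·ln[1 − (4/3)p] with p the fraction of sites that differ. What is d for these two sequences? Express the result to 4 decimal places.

Mismatches occur at site 4 (C↔A), site 5 (G↔C), site 18 (T↔A).
p = 3/18 = 0.166667.
d = −0.75 · ln(1 − (4/3)·0.166667) = −0.75 · ln(0.777777) = −0.75 · (-0.251315) = 0.1885.

0.1885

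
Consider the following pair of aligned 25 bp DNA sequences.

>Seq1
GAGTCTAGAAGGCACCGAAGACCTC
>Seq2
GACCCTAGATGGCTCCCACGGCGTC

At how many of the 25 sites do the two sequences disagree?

8

Differing sites — 3:G/C; 4:T/C; 10:A/T; 14:A/T; 17:G/C; 19:A/C; 21:A/G; 23:C/G.
That gives 8 mismatches out of 25 aligned sites, so the Hamming distance is 8.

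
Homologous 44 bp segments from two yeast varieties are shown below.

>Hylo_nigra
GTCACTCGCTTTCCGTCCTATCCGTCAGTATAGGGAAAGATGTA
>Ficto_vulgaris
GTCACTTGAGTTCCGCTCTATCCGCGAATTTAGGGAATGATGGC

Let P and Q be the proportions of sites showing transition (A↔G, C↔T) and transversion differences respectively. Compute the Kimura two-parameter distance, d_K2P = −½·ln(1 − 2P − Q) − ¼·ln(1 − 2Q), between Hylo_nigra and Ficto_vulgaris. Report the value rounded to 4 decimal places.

0.3399

Mismatches occur at site 7 (C↔T, transition), site 9 (C↔A, transversion), site 10 (T↔G, transversion), site 16 (T↔C, transition), site 17 (C↔T, transition), site 25 (T↔C, transition), site 26 (C↔G, transversion), site 28 (G↔A, transition), site 30 (A↔T, transversion), site 38 (A↔T, transversion), site 43 (T↔G, transversion), site 44 (A↔C, transversion).
Of the 12 differences, 5 transitions and 7 transversions over 44 sites: P = 5/44 = 0.113636, Q = 7/44 = 0.159091.
d = −0.5·ln(0.613637) − 0.25·ln(0.681818) = −0.5·(-0.488352) − 0.25·(-0.382993) = 0.3399.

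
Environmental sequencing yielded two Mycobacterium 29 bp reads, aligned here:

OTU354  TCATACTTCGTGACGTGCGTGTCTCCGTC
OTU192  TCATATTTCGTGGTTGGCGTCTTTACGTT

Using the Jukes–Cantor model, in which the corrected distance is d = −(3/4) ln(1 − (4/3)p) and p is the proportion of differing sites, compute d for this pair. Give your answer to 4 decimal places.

Differing sites — 6:C/T; 13:A/G; 14:C/T; 15:G/T; 16:T/G; 21:G/C; 23:C/T; 25:C/A; 29:C/T.
p = 9/29 = 0.310345.
d = −0.75 · ln(1 − (4/3)·0.310345) = −0.75 · ln(0.586207) = −0.75 · (-0.534082) = 0.4006.

0.4006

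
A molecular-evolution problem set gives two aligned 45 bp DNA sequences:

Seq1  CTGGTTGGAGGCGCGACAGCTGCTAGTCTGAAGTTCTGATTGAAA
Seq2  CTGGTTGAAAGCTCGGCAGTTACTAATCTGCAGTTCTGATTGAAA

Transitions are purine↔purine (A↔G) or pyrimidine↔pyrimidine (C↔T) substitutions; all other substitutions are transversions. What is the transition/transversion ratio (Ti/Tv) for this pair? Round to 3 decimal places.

Mismatches occur at site 8 (G/A, transition), site 10 (G/A, transition), site 13 (G/T, transversion), site 16 (A/G, transition), site 20 (C/T, transition), site 22 (G/A, transition), site 26 (G/A, transition), site 31 (A/C, transversion).
Of the 8 differences, 6 transitions and 2 transversions, so Ti/Tv = 6/2 = 3.000.

3.000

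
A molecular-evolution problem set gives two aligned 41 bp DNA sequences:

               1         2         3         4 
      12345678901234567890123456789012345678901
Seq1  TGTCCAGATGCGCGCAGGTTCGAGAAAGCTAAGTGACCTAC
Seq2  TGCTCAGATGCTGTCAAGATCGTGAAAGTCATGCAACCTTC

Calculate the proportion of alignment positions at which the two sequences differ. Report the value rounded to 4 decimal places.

0.3415

Differing sites — 3:T/C; 4:C/T; 12:G/T; 13:C/G; 14:G/T; 17:G/A; 19:T/A; 23:A/T; 29:C/T; 30:T/C; 32:A/T; 34:T/C; 35:G/A; 40:A/T.
There are 14 differences over 41 sites, so p = 14/41 = 0.3415.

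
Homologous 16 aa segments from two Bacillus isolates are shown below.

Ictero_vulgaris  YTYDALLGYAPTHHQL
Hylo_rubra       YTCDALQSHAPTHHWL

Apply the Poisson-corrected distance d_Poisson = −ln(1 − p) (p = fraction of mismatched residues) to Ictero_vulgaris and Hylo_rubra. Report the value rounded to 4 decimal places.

The sequences differ at positions 3 (Y/C), 7 (L/Q), 8 (G/S), 9 (Y/H), 15 (Q/W).
p = 5/16 = 0.312500.
d = −ln(1 − 0.312500) = −ln(0.687500) = 0.3747.

0.3747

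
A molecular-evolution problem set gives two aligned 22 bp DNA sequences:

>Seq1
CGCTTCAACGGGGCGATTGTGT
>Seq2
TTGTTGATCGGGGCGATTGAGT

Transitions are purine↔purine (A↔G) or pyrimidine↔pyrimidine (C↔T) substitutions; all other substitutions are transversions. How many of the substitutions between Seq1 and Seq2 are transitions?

1

Mismatches occur at site 1 (C/T, transition), site 2 (G/T, transversion), site 3 (C/G, transversion), site 6 (C/G, transversion), site 8 (A/T, transversion), site 20 (T/A, transversion).
Of the 6 differences, 1 transition and 5 transversions, so the answer is 1.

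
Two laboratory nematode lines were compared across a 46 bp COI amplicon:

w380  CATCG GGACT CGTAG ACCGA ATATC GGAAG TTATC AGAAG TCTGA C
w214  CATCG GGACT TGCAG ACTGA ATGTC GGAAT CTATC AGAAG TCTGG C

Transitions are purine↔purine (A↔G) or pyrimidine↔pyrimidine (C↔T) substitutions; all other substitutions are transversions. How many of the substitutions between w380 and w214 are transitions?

6

Differing sites — 11:C/T (Ti); 13:T/C (Ti); 18:C/T (Ti); 23:A/G (Ti); 30:G/T (Tv); 31:T/C (Ti); 45:A/G (Ti).
Of the 7 differences, 6 transitions and 1 transversion, so the answer is 6.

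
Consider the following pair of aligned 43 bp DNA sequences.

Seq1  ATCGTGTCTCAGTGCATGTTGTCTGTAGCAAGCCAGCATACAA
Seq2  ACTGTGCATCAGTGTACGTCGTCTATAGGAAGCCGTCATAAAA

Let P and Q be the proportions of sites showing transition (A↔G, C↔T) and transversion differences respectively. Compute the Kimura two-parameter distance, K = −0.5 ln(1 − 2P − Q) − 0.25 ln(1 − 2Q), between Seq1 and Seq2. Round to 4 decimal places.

0.3643

The sequences differ at positions 2 (T/C, transition), 3 (C/T, transition), 7 (T/C, transition), 8 (C/A, transversion), 15 (C/T, transition), 17 (T/C, transition), 20 (T/C, transition), 25 (G/A, transition), 29 (C/G, transversion), 35 (A/G, transition), 36 (G/T, transversion), 41 (C/A, transversion).
Of the 12 differences, 8 transitions and 4 transversions over 43 sites: P = 8/43 = 0.186047, Q = 4/43 = 0.093023.
d = −0.5·ln(0.534883) − 0.25·ln(0.813954) = −0.5·(-0.625707) − 0.25·(-0.205851) = 0.3643.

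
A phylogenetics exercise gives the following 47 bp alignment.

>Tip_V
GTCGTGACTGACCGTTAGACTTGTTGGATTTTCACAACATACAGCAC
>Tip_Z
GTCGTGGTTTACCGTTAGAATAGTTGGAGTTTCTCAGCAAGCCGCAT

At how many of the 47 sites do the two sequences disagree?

12

The sequences differ at positions 7 (A/G), 8 (C/T), 10 (G/T), 20 (C/A), 22 (T/A), 29 (T/G), 34 (A/T), 37 (A/G), 40 (T/A), 41 (A/G), 43 (A/C), 47 (C/T).
That gives 12 mismatches out of 47 aligned sites, so the Hamming distance is 12.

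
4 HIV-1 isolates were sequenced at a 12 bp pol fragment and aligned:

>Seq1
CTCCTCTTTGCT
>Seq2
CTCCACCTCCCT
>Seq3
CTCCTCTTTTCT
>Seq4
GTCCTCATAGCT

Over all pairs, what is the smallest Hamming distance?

Pairwise Hamming distances:
  Seq1 vs Seq2: 4
  Seq1 vs Seq3: 1
  Seq1 vs Seq4: 3
  Seq2 vs Seq3: 4
  Seq2 vs Seq4: 5
  Seq3 vs Seq4: 4
The smallest is 1, between Seq1 and Seq3.

1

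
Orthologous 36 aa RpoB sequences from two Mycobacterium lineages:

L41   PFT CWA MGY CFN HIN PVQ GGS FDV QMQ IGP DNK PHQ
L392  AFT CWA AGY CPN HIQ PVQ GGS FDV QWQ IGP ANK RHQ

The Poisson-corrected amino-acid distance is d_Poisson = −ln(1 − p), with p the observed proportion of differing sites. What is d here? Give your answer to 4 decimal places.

0.2162

Mismatches occur at site 1 (P↔A), site 7 (M↔A), site 11 (F↔P), site 15 (N↔Q), site 26 (M↔W), site 31 (D↔A), site 34 (P↔R).
p = 7/36 = 0.194444.
d = −ln(1 − 0.194444) = −ln(0.805556) = 0.2162.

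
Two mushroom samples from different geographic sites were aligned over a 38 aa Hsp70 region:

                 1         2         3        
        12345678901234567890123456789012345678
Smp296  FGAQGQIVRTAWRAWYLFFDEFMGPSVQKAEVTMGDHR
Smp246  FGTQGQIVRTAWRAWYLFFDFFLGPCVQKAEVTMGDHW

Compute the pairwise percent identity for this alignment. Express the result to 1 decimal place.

86.8%

Mismatches occur at site 3 (A↔T), site 21 (E↔F), site 23 (M↔L), site 26 (S↔C), site 38 (R↔W).
33 of the 38 sites match, so the percent identity is 33/38 × 100 = 86.8%.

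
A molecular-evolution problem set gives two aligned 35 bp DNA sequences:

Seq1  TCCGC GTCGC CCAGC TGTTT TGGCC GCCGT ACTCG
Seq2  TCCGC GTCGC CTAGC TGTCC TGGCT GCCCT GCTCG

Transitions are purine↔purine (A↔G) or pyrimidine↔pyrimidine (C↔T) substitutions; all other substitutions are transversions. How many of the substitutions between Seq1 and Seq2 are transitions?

5

Differing sites — 12:C/T (Ti); 19:T/C (Ti); 20:T/C (Ti); 25:C/T (Ti); 29:G/C (Tv); 31:A/G (Ti).
Of the 6 differences, 5 transitions and 1 transversion, so the answer is 5.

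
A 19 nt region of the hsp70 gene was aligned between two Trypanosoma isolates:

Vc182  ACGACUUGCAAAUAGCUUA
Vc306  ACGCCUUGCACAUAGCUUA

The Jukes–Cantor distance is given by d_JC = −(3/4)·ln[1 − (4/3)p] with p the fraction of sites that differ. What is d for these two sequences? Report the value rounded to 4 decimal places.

0.1134

Mismatches occur at site 4 (A→C), site 11 (A→C).
p = 2/19 = 0.105263.
d = −0.75 · ln(1 − (4/3)·0.105263) = −0.75 · ln(0.859649) = −0.75 · (-0.151231) = 0.1134.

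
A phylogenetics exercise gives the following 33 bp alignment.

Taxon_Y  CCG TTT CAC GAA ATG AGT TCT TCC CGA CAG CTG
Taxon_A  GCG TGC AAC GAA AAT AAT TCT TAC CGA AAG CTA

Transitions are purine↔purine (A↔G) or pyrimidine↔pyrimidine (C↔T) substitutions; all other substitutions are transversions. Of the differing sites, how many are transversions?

Mismatches occur at site 1 (C↔G, transversion), site 5 (T↔G, transversion), site 6 (T↔C, transition), site 7 (C↔A, transversion), site 14 (T↔A, transversion), site 15 (G↔T, transversion), site 17 (G↔A, transition), site 23 (C↔A, transversion), site 28 (C↔A, transversion), site 33 (G↔A, transition).
Of the 10 differences, 3 transitions and 7 transversions, so the answer is 7.

7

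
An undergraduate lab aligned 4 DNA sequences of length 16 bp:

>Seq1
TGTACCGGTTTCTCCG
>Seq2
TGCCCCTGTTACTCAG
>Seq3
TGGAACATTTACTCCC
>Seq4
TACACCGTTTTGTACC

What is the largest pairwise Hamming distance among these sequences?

Pairwise Hamming distances:
  Seq1 vs Seq2: 5
  Seq1 vs Seq3: 6
  Seq1 vs Seq4: 6
  Seq2 vs Seq3: 7
  Seq2 vs Seq4: 9
  Seq3 vs Seq4: 7
The largest is 9, between Seq2 and Seq4.

9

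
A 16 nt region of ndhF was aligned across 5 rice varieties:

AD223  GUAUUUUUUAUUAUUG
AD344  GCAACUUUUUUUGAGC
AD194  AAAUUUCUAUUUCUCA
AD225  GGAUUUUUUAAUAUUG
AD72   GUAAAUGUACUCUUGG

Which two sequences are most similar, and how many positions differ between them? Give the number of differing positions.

2

Pairwise Hamming distances:
  AD223 vs AD344: 8
  AD223 vs AD194: 8
  AD223 vs AD225: 2
  AD223 vs AD72: 8
  AD344 vs AD194: 10
  AD344 vs AD225: 9
  AD344 vs AD72: 9
  AD194 vs AD225: 9
  AD194 vs AD72: 10
  AD225 vs AD72: 10
The smallest is 2, between AD223 and AD225.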